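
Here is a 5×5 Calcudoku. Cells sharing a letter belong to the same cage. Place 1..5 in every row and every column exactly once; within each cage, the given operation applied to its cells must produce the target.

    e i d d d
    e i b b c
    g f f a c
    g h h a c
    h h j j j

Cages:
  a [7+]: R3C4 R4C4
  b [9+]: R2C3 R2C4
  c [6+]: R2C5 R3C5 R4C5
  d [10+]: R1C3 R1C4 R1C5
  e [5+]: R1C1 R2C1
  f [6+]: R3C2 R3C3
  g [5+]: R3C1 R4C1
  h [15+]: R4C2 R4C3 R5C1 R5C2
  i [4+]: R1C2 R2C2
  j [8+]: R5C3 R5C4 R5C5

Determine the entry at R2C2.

In column 1, 5 can only go at R5C1, so R5C1 = 5.
The only place for 2 in row 5 is R5C2.
The only place for 4 in column 2 is R3C2.
The two cells of cage f must have sum 6, so R3C3 = 2.
Row 3 needs a 5, and only R3C4 is open for it.
The two cells of cage b must have sum 9, which forces R2C3 = 5.
5 is placed in column 4; hence R2C4 = 4.
Column 3 already has 5; hence R4C3 = 3.
Cage a needs two cells with sum 7; hence R4C4 = 2.
2 is placed in row 4, which forces R4C5 = 1.
Cage d has sum 10, so R1C3 = 4.
Cage d needs sum 10; hence R1C4 = 1.
Cage d needs sum 10, which forces R1C5 = 5.
The 3 cells of cage c must have sum 6, which forces R2C5 = 2.
Cage g's pair has sum 5, leaving R3C1 = 1.
1 is placed in column 5; hence R3C5 = 3.
2 is placed in row 4; hence R4C1 = 4.
Row 4 now contains 3, so R4C2 = 5.
Column 3 already has 4, leaving R5C3 = 1.
Column 4 already has 1, leaving R5C4 = 3.
3 is placed in column 5, which forces R5C5 = 4.
Cage e's pair has sum 5, which forces R1C1 = 2.
Row 1 already has 1, so R1C2 = 3.
Column 1 already has 1, leaving R2C1 = 3.
The two cells of cage i must have sum 4, which forces R2C2 = 1.
Completed grid: 2 3 4 1 5 / 3 1 5 4 2 / 1 4 2 5 3 / 4 5 3 2 1 / 5 2 1 3 4.

1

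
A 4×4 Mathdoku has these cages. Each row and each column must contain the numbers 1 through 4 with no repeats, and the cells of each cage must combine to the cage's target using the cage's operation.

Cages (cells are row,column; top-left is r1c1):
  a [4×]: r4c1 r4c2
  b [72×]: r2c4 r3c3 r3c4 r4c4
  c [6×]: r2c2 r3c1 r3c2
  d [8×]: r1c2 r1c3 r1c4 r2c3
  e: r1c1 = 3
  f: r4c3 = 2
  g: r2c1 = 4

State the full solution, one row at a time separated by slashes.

Cage e is a single given cell, which forces r1c1 = 3.
Cage g is a single given cell, which forces r2c1 = 4.
The 4 cells of cage d must have product 8, so r2c3 = 1.
Cage b needs product 72, so r3c3 = 3.
Column 1 already has 4, so r4c1 = 1.
Row 4 now contains 1, leaving r4c2 = 4.
F is a freebie, leaving r4c3 = 2.
Row 4 already has 2, leaving r4c4 = 3.
Column 3 now contains 2, leaving r1c3 = 4.
Cage c needs product 6; hence r2c2 = 3.
3 is placed in column 4, which forces r2c4 = 2.
1 is placed in column 1; hence r3c1 = 2.
Cage c needs product 6; hence r3c2 = 1.
Cage b needs product 72; hence r3c4 = 4.
Column 2 now contains 1, which forces r1c2 = 2.
Column 4 now contains 2, leaving r1c4 = 1.

3 2 4 1 / 4 3 1 2 / 2 1 3 4 / 1 4 2 3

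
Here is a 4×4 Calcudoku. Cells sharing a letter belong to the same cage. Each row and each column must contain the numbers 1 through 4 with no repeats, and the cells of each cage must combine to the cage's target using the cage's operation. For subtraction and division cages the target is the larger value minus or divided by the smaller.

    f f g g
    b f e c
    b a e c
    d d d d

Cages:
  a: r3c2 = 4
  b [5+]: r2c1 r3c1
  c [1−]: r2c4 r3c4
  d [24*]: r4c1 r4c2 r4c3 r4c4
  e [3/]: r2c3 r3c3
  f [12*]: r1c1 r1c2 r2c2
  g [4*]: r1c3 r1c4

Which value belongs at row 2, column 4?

Cage a is given; hence r3c2 = 4.
The only place for 2 in row 1 is r1c1.
Cage f needs product 12, which forces r1c2 = 3.
Cage b's pair has sum 5, so r2c1 = 4.
The 3 cells of cage f must have product 12, so r2c2 = 2.
The two cells of cage b must have sum 5; hence r3c1 = 1.
Row 3 already has 1; hence r3c3 = 3.
Row 3 now contains 3, leaving r3c4 = 2.
Column 1 already has 1, which forces r4c1 = 3.
Column 2 now contains 2, so r4c2 = 1.
Row 4 now contains 1, so r4c4 = 4.
The two cells of cage g must have product 4, which forces r1c3 = 4.
4 is placed in column 4; hence r1c4 = 1.
3 is placed in column 3, so r2c3 = 1.
Column 4 now contains 1; hence r2c4 = 3.
Row 4 already has 4; hence r4c3 = 2.
Completed grid: 2 3 4 1 / 4 2 1 3 / 1 4 3 2 / 3 1 2 4.

3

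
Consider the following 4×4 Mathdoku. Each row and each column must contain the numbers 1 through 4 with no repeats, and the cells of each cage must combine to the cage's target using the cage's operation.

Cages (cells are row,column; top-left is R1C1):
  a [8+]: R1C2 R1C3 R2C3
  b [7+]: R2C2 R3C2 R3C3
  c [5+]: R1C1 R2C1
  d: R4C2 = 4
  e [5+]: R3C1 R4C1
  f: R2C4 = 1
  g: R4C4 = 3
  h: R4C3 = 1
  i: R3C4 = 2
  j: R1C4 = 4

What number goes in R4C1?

2

Cage j is a single given cell; hence R1C4 = 4.
F is a freebie, so R2C4 = 1.
Cage i is given, leaving R3C4 = 2.
Cage d is a single given cell, so R4C2 = 4.
Cage h is given, which forces R4C3 = 1.
Cage g is a single given cell, leaving R4C4 = 3.
Cage e needs two cells with sum 5, so R3C1 = 3.
Cage b needs sum 7; hence R3C2 = 1.
3 is placed in row 3, so R3C3 = 4.
Row 4 already has 3, leaving R4C1 = 2.
2 is placed in column 1; hence R1C1 = 1.
Column 2 already has 1, leaving R1C2 = 3.
The 3 cells of cage a must have sum 8, so R1C3 = 2.
2 is placed in column 1, which forces R2C1 = 4.
The 3 cells of cage b must have sum 7, so R2C2 = 2.
Column 3 already has 4; hence R2C3 = 3.
The full grid is 1 3 2 4 / 4 2 3 1 / 3 1 4 2 / 2 4 1 3.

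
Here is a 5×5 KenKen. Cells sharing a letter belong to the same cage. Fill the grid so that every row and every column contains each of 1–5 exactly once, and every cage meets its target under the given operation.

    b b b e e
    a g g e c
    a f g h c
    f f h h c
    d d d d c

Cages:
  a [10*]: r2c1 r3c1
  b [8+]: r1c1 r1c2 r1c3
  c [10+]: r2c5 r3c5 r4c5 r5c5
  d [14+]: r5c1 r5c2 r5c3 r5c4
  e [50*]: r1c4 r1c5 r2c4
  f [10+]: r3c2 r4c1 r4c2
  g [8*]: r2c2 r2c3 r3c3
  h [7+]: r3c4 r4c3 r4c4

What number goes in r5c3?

The 3 cells of cage e must have product 50, so r1c4 = 2.
The 3 cells of cage e must have product 50, which forces r1c5 = 5.
Cage e has product 50; hence r2c4 = 5.
5 is placed in row 2; hence r2c1 = 2.
Cage a needs two cells with product 10, so r3c1 = 5.
Cage g needs product 8, which forces r3c3 = 2.
Column 3 now contains 2, which forces r4c3 = 3.
Column 3 now contains 2, which forces r5c3 = 5.
Cage h has sum 7, so r3c4 = 3.
Cage h has sum 7, so r4c4 = 1.
Row 5 now contains 5, which forces r5c2 = 2.
Column 4 now contains 3, leaving r5c4 = 4.
Cage f has sum 10, so r3c2 = 1.
1 is placed in row 3, leaving r3c5 = 4.
Row 4 already has 1; hence r4c1 = 4.
Column 2 now contains 2; hence r4c2 = 5.
Cage c has sum 10, leaving r4c5 = 2.
Row 5 now contains 4; hence r5c1 = 3.
3 is placed in row 5, which forces r5c5 = 1.
Column 1 already has 3, leaving r1c1 = 1.
The 3 cells of cage b must have sum 8, leaving r1c2 = 3.
The 3 cells of cage b must have sum 8, leaving r1c3 = 4.
Column 2 already has 1, so r2c2 = 4.
Cage g has product 8, which forces r2c3 = 1.
Column 5 already has 1, leaving r2c5 = 3.
Filled in: 1 3 4 2 5 / 2 4 1 5 3 / 5 1 2 3 4 / 4 5 3 1 2 / 3 2 5 4 1.

5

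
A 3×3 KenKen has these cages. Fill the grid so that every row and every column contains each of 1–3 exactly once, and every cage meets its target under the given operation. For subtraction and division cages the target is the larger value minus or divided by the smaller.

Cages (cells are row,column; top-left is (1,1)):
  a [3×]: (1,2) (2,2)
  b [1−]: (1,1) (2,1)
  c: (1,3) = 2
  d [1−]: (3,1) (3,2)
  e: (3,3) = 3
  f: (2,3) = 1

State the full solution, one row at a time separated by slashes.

3 1 2 / 2 3 1 / 1 2 3

Cage c is a single given cell, so (1,3) = 2.
Cage f is a single given cell, so (2,3) = 1.
E is a freebie, leaving (3,3) = 3.
The two cells of cage a must have product 3, which forces (1,2) = 1.
The two cells of cage b must have difference 1; hence (2,1) = 2.
Row 2 now contains 1, leaving (2,2) = 3.
Column 1 already has 2, so (3,1) = 1.
1 is placed in column 2, which forces (3,2) = 2.
Row 1 now contains 1, so (1,1) = 3.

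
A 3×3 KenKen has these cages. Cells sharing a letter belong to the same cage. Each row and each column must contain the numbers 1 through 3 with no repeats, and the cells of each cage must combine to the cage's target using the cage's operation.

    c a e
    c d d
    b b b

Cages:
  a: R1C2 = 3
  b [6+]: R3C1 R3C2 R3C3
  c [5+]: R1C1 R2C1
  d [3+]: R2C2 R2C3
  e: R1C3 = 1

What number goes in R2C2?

Cage a is a single given cell, leaving R1C2 = 3.
Cage e is given, leaving R1C3 = 1.
1 is placed in column 3, leaving R2C3 = 2.
2 is placed in column 3, which forces R3C3 = 3.
3 is placed in row 1, leaving R1C1 = 2.
2 is placed in row 2, which forces R2C1 = 3.
2 is placed in row 2, leaving R2C2 = 1.
Column 1 already has 2, which forces R3C1 = 1.
Column 2 now contains 1; hence R3C2 = 2.
Filled in: 2 3 1 / 3 1 2 / 1 2 3.

1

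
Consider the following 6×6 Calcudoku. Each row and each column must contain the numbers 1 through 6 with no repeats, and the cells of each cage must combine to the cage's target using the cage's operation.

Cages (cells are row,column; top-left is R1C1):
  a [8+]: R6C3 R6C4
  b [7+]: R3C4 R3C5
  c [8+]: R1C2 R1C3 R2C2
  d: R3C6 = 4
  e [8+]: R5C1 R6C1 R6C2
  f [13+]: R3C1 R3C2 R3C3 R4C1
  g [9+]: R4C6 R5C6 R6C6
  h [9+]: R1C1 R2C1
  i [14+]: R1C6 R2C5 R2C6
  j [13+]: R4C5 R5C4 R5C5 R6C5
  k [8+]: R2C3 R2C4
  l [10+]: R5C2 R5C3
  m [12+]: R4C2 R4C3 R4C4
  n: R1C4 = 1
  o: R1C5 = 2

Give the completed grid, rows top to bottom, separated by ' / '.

5 4 3 1 2 6 / 4 1 5 3 6 2 / 6 3 1 2 5 4 / 3 2 6 4 1 5 / 2 6 4 5 3 1 / 1 5 2 6 4 3

Cage n is given; hence R1C4 = 1.
O is a freebie; hence R1C5 = 2.
Cage d is a single given cell, leaving R3C6 = 4.
The 3 cells of cage c must have sum 8, so R2C2 = 1.
The only place for 4 in row 2 is R2C1.
Cage h needs two cells with sum 9, so R1C1 = 5.
Row 1 needs a 6, and only R1C6 is open for it.
The only place for 6 in column 1 is R3C1.
Row 3 now contains 6, so R3C4 = 2.
Cage b needs two cells with sum 7, which forces R3C5 = 5.
Row 3 now contains 5; hence R3C2 = 3.
The 4 cells of cage f must have sum 13, so R3C3 = 1.
The 4 cells of cage f must have sum 13; hence R4C1 = 3.
Column 2 already has 3; hence R1C2 = 4.
The 3 cells of cage c must have sum 8, leaving R1C3 = 3.
Column 2 now contains 4; hence R5C2 = 6.
6 is placed in row 5, leaving R5C3 = 4.
Cage e needs sum 8; hence R6C2 = 5.
Row 6 now contains 5, which forces R6C3 = 2.
2 is placed in column 3, which forces R2C3 = 5.
Cage k's pair has sum 8, which forces R2C4 = 3.
Row 2 now contains 3; hence R2C5 = 6.
5 is placed in row 2, leaving R2C6 = 2.
6 is placed in column 2, so R4C2 = 2.
2 is placed in column 3, which forces R4C3 = 6.
The 3 cells of cage m must have sum 12, leaving R4C4 = 4.
Row 4 now contains 4, leaving R4C5 = 1.
Row 4 already has 1, which forces R4C6 = 5.
Cage e has sum 8, so R5C1 = 2.
Column 4 already has 3, so R5C4 = 5.
Column 5 already has 1, so R5C5 = 3.
3 is placed in row 5; hence R5C6 = 1.
2 is placed in row 6; hence R6C1 = 1.
Cage a's pair has sum 8, which forces R6C4 = 6.
Column 5 now contains 3, so R6C5 = 4.
Column 6 now contains 1, which forces R6C6 = 3.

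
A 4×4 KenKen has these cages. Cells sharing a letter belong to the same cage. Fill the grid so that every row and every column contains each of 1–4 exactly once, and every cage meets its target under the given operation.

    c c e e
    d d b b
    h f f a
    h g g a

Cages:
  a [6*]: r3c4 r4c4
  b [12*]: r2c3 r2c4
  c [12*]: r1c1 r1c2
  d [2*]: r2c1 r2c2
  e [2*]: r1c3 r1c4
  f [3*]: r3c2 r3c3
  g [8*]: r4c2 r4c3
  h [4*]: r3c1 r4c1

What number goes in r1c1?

3

Row 3 needs a 2, and only r3c4 is open for it.
Cage e needs two cells with product 2, which forces r1c3 = 2.
2 is placed in column 4; hence r1c4 = 1.
Column 3 now contains 2, so r4c3 = 4.
2 is placed in column 4, which forces r4c4 = 3.
4 is placed in column 3, so r2c3 = 3.
Column 4 already has 3, which forces r2c4 = 4.
Cage h's pair has product 4, which forces r3c1 = 4.
Column 3 now contains 3, so r3c3 = 1.
Row 4 now contains 4, so r4c1 = 1.
Row 4 now contains 4, so r4c2 = 2.
Column 1 now contains 4; hence r1c1 = 3.
Cage c needs two cells with product 12, so r1c2 = 4.
1 is placed in column 1, so r2c1 = 2.
Column 2 already has 2, leaving r2c2 = 1.
Row 3 now contains 1; hence r3c2 = 3.
The full grid is 3 4 2 1 / 2 1 3 4 / 4 3 1 2 / 1 2 4 3.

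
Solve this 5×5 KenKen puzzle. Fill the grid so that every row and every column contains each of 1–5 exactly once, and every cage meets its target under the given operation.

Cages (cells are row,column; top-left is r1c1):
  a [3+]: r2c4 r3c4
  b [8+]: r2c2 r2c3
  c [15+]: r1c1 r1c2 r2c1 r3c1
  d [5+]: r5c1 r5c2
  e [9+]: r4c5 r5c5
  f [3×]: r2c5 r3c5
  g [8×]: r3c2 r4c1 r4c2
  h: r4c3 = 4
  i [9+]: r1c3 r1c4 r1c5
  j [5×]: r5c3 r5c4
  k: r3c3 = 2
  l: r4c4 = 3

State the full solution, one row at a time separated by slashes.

1 5 3 4 2 / 4 3 5 2 1 / 5 4 2 1 3 / 2 1 4 3 5 / 3 2 1 5 4

K is a freebie; hence r3c3 = 2.
Row 3 now contains 2, which forces r3c4 = 1.
1 is placed in row 3, leaving r3c5 = 3.
Cage h is a single given cell, leaving r4c3 = 4.
Cage l is given; hence r4c4 = 3.
Row 4 already has 4; hence r4c5 = 5.
1 is placed in column 4; hence r5c4 = 5.
Column 5 already has 5, leaving r5c5 = 4.
The 3 cells of cage i must have sum 9, which forces r1c3 = 3.
Cage i needs sum 9, so r1c4 = 4.
The 3 cells of cage i must have sum 9, leaving r1c5 = 2.
Column 3 already has 3, so r2c3 = 5.
1 is placed in column 4, leaving r2c4 = 2.
Column 5 already has 3, leaving r2c5 = 1.
1 is placed in row 3, leaving r3c2 = 4.
Row 5 now contains 5, which forces r5c3 = 1.
The 4 cells of cage c must have sum 15, so r1c1 = 1.
Row 1 now contains 4, leaving r1c2 = 5.
The 4 cells of cage c must have sum 15, so r2c1 = 4.
5 is placed in row 2, which forces r2c2 = 3.
Row 3 already has 4, which forces r3c1 = 5.
Column 1 already has 1, which forces r4c1 = 2.
Row 4 now contains 2, so r4c2 = 1.
Column 1 now contains 2; hence r5c1 = 3.
Column 2 now contains 3, leaving r5c2 = 2.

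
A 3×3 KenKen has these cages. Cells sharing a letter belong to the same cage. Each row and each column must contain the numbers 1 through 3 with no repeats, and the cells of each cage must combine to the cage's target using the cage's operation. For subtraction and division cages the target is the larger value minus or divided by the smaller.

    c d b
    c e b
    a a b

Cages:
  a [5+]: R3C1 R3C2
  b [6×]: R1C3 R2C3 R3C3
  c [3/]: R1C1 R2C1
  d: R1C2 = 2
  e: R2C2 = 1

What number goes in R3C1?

2

Cage d is given, leaving R1C2 = 2.
Cage e is given, which forces R2C2 = 1.
Column 2 already has 2, leaving R3C2 = 3.
The two cells of cage c must have quotient 3, which forces R1C1 = 1.
Row 1 already has 1, which forces R1C3 = 3.
Row 2 already has 1, which forces R2C1 = 3.
3 is placed in column 3, leaving R2C3 = 2.
Row 3 already has 3, so R3C1 = 2.
Column 3 already has 2, leaving R3C3 = 1.
Filled in: 1 2 3 / 3 1 2 / 2 3 1.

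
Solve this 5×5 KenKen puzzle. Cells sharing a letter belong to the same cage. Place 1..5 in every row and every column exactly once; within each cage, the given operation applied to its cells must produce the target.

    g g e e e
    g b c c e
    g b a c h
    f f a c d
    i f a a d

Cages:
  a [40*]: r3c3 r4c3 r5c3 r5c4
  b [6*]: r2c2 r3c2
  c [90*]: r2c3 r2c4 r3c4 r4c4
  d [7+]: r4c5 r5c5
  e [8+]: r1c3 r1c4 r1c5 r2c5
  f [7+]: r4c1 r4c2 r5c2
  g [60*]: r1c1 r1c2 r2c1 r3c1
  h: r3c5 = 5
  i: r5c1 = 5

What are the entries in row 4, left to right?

2 1 5 3 4

Cage c needs product 90, which forces r2c3 = 3.
H is a freebie, leaving r3c5 = 5.
I is a freebie; hence r5c1 = 5.
The 4 cells of cage g must have product 60, leaving r1c2 = 5.
Row 2 already has 3; hence r2c2 = 2.
Row 2 now contains 2; hence r2c4 = 5.
Row 2 now contains 2, so r2c5 = 1.
The two cells of cage b must have product 6; hence r3c2 = 3.
Row 3 already has 3, leaving r3c4 = 2.
The 4 cells of cage a must have product 40, which forces r4c3 = 5.
Column 4 now contains 2, leaving r4c4 = 3.
3 is placed in row 4, which forces r4c5 = 4.
Column 5 now contains 4, leaving r5c5 = 3.
Cage g has product 60; hence r1c1 = 3.
Column 5 already has 3, leaving r1c5 = 2.
1 is placed in row 2; hence r2c1 = 4.
Cage g has product 60; hence r3c1 = 1.
1 is placed in row 3, leaving r3c3 = 4.
The 3 cells of cage f must have sum 7, leaving r4c1 = 2.
Row 4 now contains 4; hence r4c2 = 1.
Cage f needs sum 7, leaving r5c2 = 4.
Cage a needs product 40; hence r5c3 = 2.
4 is placed in row 5; hence r5c4 = 1.
Column 3 already has 4, which forces r1c3 = 1.
1 is placed in column 4, which forces r1c4 = 4.
Filled in: 3 5 1 4 2 / 4 2 3 5 1 / 1 3 4 2 5 / 2 1 5 3 4 / 5 4 2 1 3.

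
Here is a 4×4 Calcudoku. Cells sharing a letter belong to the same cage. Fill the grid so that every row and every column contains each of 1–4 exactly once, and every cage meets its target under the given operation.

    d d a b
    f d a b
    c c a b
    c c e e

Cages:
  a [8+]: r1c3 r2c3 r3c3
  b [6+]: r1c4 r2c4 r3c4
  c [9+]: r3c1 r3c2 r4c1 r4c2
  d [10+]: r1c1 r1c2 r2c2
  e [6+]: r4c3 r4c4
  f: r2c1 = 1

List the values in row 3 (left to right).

Cage f is given, which forces r2c1 = 1.
Row 2 needs a 2, and only r2c4 is open for it.
The two cells of cage e must have sum 6, leaving r4c3 = 2.
Column 4 now contains 2, which forces r4c4 = 4.
Cage c needs sum 9, so r3c1 = 2.
Cage c has sum 9; hence r3c2 = 3.
3 is placed in row 3, so r3c4 = 1.
4 is placed in row 4, so r4c1 = 3.
Cage c has sum 9, which forces r4c2 = 1.
Column 1 already has 3; hence r1c1 = 4.
Cage d needs sum 10, so r1c2 = 2.
Cage a needs sum 8, which forces r1c3 = 1.
1 is placed in column 4, leaving r1c4 = 3.
Column 2 now contains 3; hence r2c2 = 4.
Cage a needs sum 8, so r2c3 = 3.
1 is placed in row 3, which forces r3c3 = 4.
Filled in: 4 2 1 3 / 1 4 3 2 / 2 3 4 1 / 3 1 2 4.

2 3 4 1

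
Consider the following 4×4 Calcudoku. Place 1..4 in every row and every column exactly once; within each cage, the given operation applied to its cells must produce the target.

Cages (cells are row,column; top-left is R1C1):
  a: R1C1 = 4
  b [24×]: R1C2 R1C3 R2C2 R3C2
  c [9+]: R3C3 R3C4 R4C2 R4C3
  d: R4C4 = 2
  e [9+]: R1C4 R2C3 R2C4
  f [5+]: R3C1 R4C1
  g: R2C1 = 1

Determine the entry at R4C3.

Cage a is a single given cell, which forces R1C1 = 4.
Cage g is a single given cell, which forces R2C1 = 1.
Cage d is a single given cell, leaving R4C4 = 2.
2 is placed in column 4; hence R1C4 = 3.
The 3 cells of cage e must have sum 9, which forces R2C3 = 2.
Cage e has sum 9, which forces R2C4 = 4.
The two cells of cage f must have sum 5, which forces R3C1 = 2.
Column 4 already has 4, so R3C4 = 1.
Row 4 now contains 2, so R4C1 = 3.
Cage b needs product 24, which forces R1C2 = 2.
Column 3 now contains 2, which forces R1C3 = 1.
4 is placed in row 2, leaving R2C2 = 3.
The 4 cells of cage b must have product 24; hence R3C2 = 4.
Cage c has sum 9, leaving R3C3 = 3.
Column 2 now contains 4, so R4C2 = 1.
1 is placed in column 3, which forces R4C3 = 4.
The full grid is 4 2 1 3 / 1 3 2 4 / 2 4 3 1 / 3 1 4 2.

4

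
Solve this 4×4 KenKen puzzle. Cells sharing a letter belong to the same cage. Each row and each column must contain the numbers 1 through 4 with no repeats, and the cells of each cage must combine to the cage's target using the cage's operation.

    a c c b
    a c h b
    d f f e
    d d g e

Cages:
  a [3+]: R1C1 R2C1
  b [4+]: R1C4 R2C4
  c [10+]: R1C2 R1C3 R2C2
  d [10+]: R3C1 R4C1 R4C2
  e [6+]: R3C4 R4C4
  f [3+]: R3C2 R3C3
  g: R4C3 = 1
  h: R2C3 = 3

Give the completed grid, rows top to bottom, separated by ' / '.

Cage h is a single given cell; hence R2C3 = 3.
Row 2 already has 3, so R2C4 = 1.
Cage g is given, so R4C3 = 1.
The two cells of cage a must have sum 3, which forces R1C1 = 1.
Cage c has sum 10, so R1C2 = 2.
Column 3 now contains 3, which forces R1C3 = 4.
Column 4 already has 1, which forces R1C4 = 3.
1 is placed in row 2, leaving R2C1 = 2.
Row 2 already has 3, so R2C2 = 4.
Cage f's pair has sum 3, so R3C2 = 1.
Column 3 now contains 1; hence R3C3 = 2.
2 is placed in row 3, so R3C4 = 4.
2 is placed in column 1, which forces R4C1 = 4.
Column 2 already has 4, leaving R4C2 = 3.
4 is placed in column 4, so R4C4 = 2.
4 is placed in row 3; hence R3C1 = 3.

1 2 4 3 / 2 4 3 1 / 3 1 2 4 / 4 3 1 2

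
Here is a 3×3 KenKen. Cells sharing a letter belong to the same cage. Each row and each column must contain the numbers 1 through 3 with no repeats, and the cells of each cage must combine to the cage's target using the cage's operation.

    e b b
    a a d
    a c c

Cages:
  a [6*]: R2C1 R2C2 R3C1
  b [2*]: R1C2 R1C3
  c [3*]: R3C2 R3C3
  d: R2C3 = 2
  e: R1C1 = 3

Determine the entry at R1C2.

Cage e is a single given cell, leaving R1C1 = 3.
D is a freebie, so R2C3 = 2.
Cage b's pair has product 2, which forces R1C2 = 2.
Column 3 now contains 2, leaving R1C3 = 1.
Row 2 now contains 2; hence R2C1 = 1.
Cage a has product 6; hence R2C2 = 3.
The 3 cells of cage a must have product 6; hence R3C1 = 2.
Column 2 now contains 3, which forces R3C2 = 1.
Column 3 already has 1, so R3C3 = 3.
Filled in: 3 2 1 / 1 3 2 / 2 1 3.

2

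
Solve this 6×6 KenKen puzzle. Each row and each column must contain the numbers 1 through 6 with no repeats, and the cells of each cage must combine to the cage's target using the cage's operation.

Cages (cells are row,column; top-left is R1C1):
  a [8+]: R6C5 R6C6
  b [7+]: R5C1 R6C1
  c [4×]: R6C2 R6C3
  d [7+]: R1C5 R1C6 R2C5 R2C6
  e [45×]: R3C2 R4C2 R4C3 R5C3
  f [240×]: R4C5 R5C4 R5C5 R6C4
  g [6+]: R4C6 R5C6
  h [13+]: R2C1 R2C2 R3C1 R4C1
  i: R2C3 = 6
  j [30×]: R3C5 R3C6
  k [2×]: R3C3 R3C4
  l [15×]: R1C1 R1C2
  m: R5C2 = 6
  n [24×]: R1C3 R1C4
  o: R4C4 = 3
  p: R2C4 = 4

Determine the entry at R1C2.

5

I is a freebie, leaving R2C3 = 6.
Cage p is given, so R2C4 = 4.
Cage o is a single given cell; hence R4C4 = 3.
Cage m is given, so R5C2 = 6.
Column 3 now contains 6, which forces R1C3 = 4.
Column 4 already has 4; hence R1C4 = 6.
Cage e has product 45; hence R3C2 = 3.
Cage e needs product 45, leaving R5C3 = 3.
Column 3 already has 4, which forces R6C3 = 1.
The two cells of cage l must have product 15, which forces R1C1 = 3.
3 is placed in column 2, which forces R1C2 = 5.
Column 3 already has 1, which forces R3C3 = 2.
Cage k needs two cells with product 2, so R3C4 = 1.
Cage e has product 45; hence R4C2 = 1.
Column 3 already has 1, which forces R4C3 = 5.
Cage f needs product 240, so R4C5 = 6.
Cage f needs product 240, which forces R5C5 = 4.
1 is placed in row 6; hence R6C2 = 4.
Column 2 already has 1; hence R2C2 = 2.
6 is placed in column 5, leaving R3C5 = 5.
Cage j's pair has product 30, leaving R3C6 = 6.
Cage g's pair has sum 6, leaving R4C6 = 4.
Cage g's pair has sum 6, so R5C6 = 2.
The 4 cells of cage d must have sum 7, so R1C5 = 2.
2 is placed in column 6; hence R1C6 = 1.
The 4 cells of cage h must have sum 13, leaving R2C1 = 5.
The 4 cells of cage d must have sum 7, leaving R2C5 = 1.
Cage d has sum 7, which forces R2C6 = 3.
Row 3 already has 6, leaving R3C1 = 4.
4 is placed in row 4, which forces R4C1 = 2.
5 is placed in column 1, which forces R5C1 = 1.
2 is placed in row 5; hence R5C4 = 5.
2 is placed in column 1, leaving R6C1 = 6.
Cage f needs product 240, which forces R6C4 = 2.
Cage a needs two cells with sum 8, leaving R6C5 = 3.
The two cells of cage a must have sum 8, leaving R6C6 = 5.
Completed grid: 3 5 4 6 2 1 / 5 2 6 4 1 3 / 4 3 2 1 5 6 / 2 1 5 3 6 4 / 1 6 3 5 4 2 / 6 4 1 2 3 5.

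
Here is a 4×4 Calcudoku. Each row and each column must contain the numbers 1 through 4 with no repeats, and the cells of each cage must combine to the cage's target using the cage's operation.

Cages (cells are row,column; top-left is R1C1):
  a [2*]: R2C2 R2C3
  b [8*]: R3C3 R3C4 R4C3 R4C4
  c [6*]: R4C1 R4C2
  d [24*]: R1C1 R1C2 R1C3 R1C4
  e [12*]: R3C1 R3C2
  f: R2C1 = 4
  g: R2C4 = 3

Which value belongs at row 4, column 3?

4

Cage f is given; hence R2C1 = 4.
Cage g is given, leaving R2C4 = 3.
Column 1 already has 4; hence R3C1 = 3.
3 is placed in row 3; hence R3C2 = 4.
Column 1 now contains 3, which forces R4C1 = 2.
Row 4 already has 2, leaving R4C2 = 3.
Column 1 now contains 2, which forces R1C1 = 1.
Cage d needs product 24, which forces R1C2 = 2.
The 4 cells of cage d must have product 24, so R1C3 = 3.
Cage d has product 24, leaving R1C4 = 4.
Column 2 now contains 2, which forces R2C2 = 1.
1 is placed in row 2; hence R2C3 = 2.
Column 3 already has 2, leaving R3C3 = 1.
Row 3 already has 1, which forces R3C4 = 2.
Column 3 already has 1; hence R4C3 = 4.
Column 4 already has 4, so R4C4 = 1.
The full grid is 1 2 3 4 / 4 1 2 3 / 3 4 1 2 / 2 3 4 1.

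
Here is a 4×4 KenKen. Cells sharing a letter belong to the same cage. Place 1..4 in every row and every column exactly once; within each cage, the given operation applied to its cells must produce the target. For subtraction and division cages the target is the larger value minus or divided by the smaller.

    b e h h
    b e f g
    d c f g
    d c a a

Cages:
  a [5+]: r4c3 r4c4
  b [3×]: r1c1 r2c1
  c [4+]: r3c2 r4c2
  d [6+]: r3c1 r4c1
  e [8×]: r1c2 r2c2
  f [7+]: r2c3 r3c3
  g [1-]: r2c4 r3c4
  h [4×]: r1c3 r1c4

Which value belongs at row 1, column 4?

The only place for 2 in row 1 is r1c2.
Column 2 now contains 2, which forces r2c2 = 4.
Row 2 already has 4; hence r2c3 = 3.
Column 3 already has 3, leaving r3c3 = 4.
The two cells of cage b must have product 3; hence r1c1 = 3.
Column 3 already has 4, leaving r1c3 = 1.
The two cells of cage h must have product 4, leaving r1c4 = 4.
3 is placed in row 2, leaving r2c1 = 1.
1 is placed in row 2, leaving r2c4 = 2.
Row 3 now contains 4, leaving r3c1 = 2.
Cage d needs two cells with sum 6, leaving r4c1 = 4.
Column 3 now contains 1, leaving r4c3 = 2.
Column 4 already has 4; hence r4c4 = 3.
Cage c's pair has sum 4, which forces r3c2 = 3.
Column 4 already has 3; hence r3c4 = 1.
Row 4 now contains 3, leaving r4c2 = 1.
Completed grid: 3 2 1 4 / 1 4 3 2 / 2 3 4 1 / 4 1 2 3.

4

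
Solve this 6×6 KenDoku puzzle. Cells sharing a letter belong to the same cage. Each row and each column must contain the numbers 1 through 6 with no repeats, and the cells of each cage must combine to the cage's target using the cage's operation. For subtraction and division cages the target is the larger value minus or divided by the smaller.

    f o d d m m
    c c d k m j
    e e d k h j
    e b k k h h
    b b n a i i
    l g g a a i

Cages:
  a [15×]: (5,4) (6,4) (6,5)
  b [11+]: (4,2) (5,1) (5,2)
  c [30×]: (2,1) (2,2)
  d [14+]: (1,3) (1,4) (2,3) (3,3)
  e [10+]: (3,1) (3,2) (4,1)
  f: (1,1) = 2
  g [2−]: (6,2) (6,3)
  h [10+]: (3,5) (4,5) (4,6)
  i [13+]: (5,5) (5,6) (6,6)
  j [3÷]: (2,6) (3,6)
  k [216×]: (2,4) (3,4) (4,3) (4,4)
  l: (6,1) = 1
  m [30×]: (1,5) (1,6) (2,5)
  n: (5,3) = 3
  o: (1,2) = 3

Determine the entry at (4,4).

3

Cage f is a single given cell, leaving (1,1) = 2.
Cage o is given, which forces (1,2) = 3.
Cage n is given, so (5,3) = 3.
Cage l is given, which forces (6,1) = 1.
Column 3 now contains 3, which forces (4,3) = 6.
Cage a has product 15, so (5,4) = 1.
Row 1 needs a 4, and only (1,4) is open for it.
The only place for 4 in row 2 is (2,3).
Cage g needs two cells with difference 2, which forces (6,2) = 4.
Column 3 now contains 4, which forces (6,3) = 2.
Cage b needs sum 11, so (5,1) = 4.
Row 3 needs a 4, and only (3,5) is open for it.
Row 4 needs a 4, and only (4,6) is open for it.
The 3 cells of cage h must have sum 10, which forces (4,5) = 2.
Row 4 now contains 2; hence (4,4) = 3.
The 3 cells of cage i must have sum 13, so (5,6) = 2.
Column 4 already has 3, so (6,4) = 5.
Row 6 now contains 5; hence (6,5) = 3.
Row 6 now contains 5, leaving (6,6) = 6.
Cage e needs sum 10, which forces (3,1) = 3.
The 3 cells of cage e must have sum 10, so (3,2) = 2.
Row 3 already has 2, leaving (3,4) = 6.
Row 3 now contains 3, so (3,6) = 1.
3 is placed in row 4, so (4,1) = 5.
The 3 cells of cage b must have sum 11; hence (4,2) = 1.
Row 5 now contains 2; hence (5,2) = 6.
Cage i has sum 13; hence (5,5) = 5.
Cage d needs sum 14, which forces (1,3) = 1.
Row 1 now contains 1; hence (1,5) = 6.
1 is placed in column 6, which forces (1,6) = 5.
Column 1 already has 5, which forces (2,1) = 6.
Column 2 now contains 6, leaving (2,2) = 5.
6 is placed in column 4, so (2,4) = 2.
Column 5 now contains 6; hence (2,5) = 1.
1 is placed in column 6, which forces (2,6) = 3.
Row 3 now contains 1, which forces (3,3) = 5.
The full grid is 2 3 1 4 6 5 / 6 5 4 2 1 3 / 3 2 5 6 4 1 / 5 1 6 3 2 4 / 4 6 3 1 5 2 / 1 4 2 5 3 6.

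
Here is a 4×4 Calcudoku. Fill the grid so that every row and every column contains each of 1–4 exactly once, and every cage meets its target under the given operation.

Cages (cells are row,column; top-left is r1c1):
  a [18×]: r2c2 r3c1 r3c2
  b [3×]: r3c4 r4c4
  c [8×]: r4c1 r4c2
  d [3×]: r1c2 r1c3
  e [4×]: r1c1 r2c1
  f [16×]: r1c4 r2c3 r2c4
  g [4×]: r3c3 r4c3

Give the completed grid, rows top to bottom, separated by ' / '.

4 1 3 2 / 1 3 2 4 / 3 2 4 1 / 2 4 1 3

Cage a has product 18, which forces r2c2 = 3.
Cage a has product 18, which forces r3c1 = 3.
Cage a has product 18; hence r3c2 = 2.
Row 3 already has 3, so r3c4 = 1.
Column 2 now contains 2, so r4c2 = 4.
Row 4 now contains 4, leaving r4c3 = 1.
Column 4 now contains 1, so r4c4 = 3.
3 is placed in column 2, which forces r1c2 = 1.
1 is placed in column 3, which forces r1c3 = 3.
Cage f needs product 16, so r1c4 = 2.
The 3 cells of cage f must have product 16; hence r2c3 = 2.
Column 4 now contains 1, leaving r2c4 = 4.
Row 3 already has 1, leaving r3c3 = 4.
Row 4 now contains 4, which forces r4c1 = 2.
Row 1 now contains 1, leaving r1c1 = 4.
4 is placed in row 2, leaving r2c1 = 1.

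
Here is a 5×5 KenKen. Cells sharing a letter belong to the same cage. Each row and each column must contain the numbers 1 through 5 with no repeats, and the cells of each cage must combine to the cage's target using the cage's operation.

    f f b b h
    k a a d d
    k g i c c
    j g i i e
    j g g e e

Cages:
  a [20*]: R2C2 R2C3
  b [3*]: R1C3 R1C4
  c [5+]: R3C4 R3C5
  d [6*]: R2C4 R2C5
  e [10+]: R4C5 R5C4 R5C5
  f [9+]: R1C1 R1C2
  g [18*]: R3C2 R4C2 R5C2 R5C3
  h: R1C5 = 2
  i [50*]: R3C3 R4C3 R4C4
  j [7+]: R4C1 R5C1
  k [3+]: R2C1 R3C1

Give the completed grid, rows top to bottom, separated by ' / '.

Cage h is given, so R1C5 = 2.
Column 5 already has 2; hence R2C5 = 3.
Cage i needs product 50, leaving R3C3 = 5.
The 3 cells of cage i must have product 50, which forces R4C3 = 2.
Cage i needs product 50, so R4C4 = 5.
Cage g needs product 18; hence R5C3 = 3.
Column 3 already has 3, so R1C3 = 1.
Cage b needs two cells with product 3, so R1C4 = 3.
Cage a's pair has product 20, which forces R2C2 = 5.
Column 3 already has 5; hence R2C3 = 4.
3 is placed in row 2, leaving R2C4 = 2.
Cage j's pair has sum 7; hence R4C1 = 3.
3 is placed in row 4, which forces R4C2 = 1.
Row 4 now contains 1, so R4C5 = 4.
Cage j needs two cells with sum 7; hence R5C1 = 4.
Column 2 already has 1, leaving R5C2 = 2.
Row 5 already has 4, which forces R5C4 = 1.
The 3 cells of cage e must have sum 10; hence R5C5 = 5.
4 is placed in column 1, so R1C1 = 5.
Column 2 now contains 5, which forces R1C2 = 4.
Row 2 already has 2, which forces R2C1 = 1.
Cage k's pair has sum 3, leaving R3C1 = 2.
Column 2 already has 2; hence R3C2 = 3.
Column 4 now contains 1, leaving R3C4 = 4.
4 is placed in column 5, so R3C5 = 1.

5 4 1 3 2 / 1 5 4 2 3 / 2 3 5 4 1 / 3 1 2 5 4 / 4 2 3 1 5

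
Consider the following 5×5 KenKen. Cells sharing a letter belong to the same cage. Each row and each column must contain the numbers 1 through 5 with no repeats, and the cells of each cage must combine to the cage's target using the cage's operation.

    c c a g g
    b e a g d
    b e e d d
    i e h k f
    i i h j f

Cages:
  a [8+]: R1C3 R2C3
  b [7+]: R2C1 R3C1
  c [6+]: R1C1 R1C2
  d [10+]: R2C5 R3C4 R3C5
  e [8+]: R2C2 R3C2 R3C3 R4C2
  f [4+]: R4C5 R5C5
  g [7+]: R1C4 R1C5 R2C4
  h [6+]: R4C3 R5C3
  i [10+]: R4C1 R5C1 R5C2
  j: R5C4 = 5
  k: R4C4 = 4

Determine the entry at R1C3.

3

Cage k is given, which forces R4C4 = 4.
Cage j is a single given cell, leaving R5C4 = 5.
The only place for 5 in column 2 is R1C2.
Cage c needs two cells with sum 6, so R1C1 = 1.
Row 1 already has 5; hence R1C3 = 3.
Row 1 already has 3, leaving R1C4 = 2.
2 is placed in row 1; hence R1C5 = 4.
Cage a needs two cells with sum 8, which forces R2C3 = 5.
5 is placed in column 3, so R4C3 = 2.
Cage g has sum 7, leaving R2C4 = 1.
Cage d has sum 10, which forces R2C5 = 2.
Column 3 already has 2; hence R3C3 = 1.
The 3 cells of cage d must have sum 10; hence R3C4 = 3.
Cage d needs sum 10, which forces R3C5 = 5.
Cage e needs sum 8; hence R4C2 = 1.
Row 4 already has 1, so R4C5 = 3.
Cage h needs two cells with sum 6; hence R5C3 = 4.
Column 5 already has 3, leaving R5C5 = 1.
Cage b's pair has sum 7; hence R2C1 = 3.
2 is placed in row 2, leaving R2C2 = 4.
Row 3 now contains 5, which forces R3C1 = 4.
Cage e needs sum 8, which forces R3C2 = 2.
Row 4 already has 3, which forces R4C1 = 5.
3 is placed in column 1, leaving R5C1 = 2.
Column 2 already has 2, so R5C2 = 3.
Completed grid: 1 5 3 2 4 / 3 4 5 1 2 / 4 2 1 3 5 / 5 1 2 4 3 / 2 3 4 5 1.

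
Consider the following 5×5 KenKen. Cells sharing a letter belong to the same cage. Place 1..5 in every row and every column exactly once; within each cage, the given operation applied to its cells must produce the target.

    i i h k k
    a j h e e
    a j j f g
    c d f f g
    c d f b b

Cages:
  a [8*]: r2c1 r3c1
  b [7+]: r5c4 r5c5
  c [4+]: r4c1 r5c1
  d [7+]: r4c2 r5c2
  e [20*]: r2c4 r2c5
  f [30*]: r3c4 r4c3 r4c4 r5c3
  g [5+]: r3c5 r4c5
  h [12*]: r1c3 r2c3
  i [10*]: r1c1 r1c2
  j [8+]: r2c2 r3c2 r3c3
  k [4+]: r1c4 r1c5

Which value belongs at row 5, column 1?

3

Row 1 needs a 4, and only r1c3 is open for it.
4 is placed in column 3, so r2c3 = 3.
The only place for 1 in row 2 is r2c2.
The only place for 2 in row 2 is r2c1.
2 is placed in column 1, so r1c1 = 5.
The two cells of cage i must have product 10; hence r1c2 = 2.
2 is placed in column 1; hence r3c1 = 4.
Column 2 already has 2; hence r3c2 = 5.
Row 3 already has 5; hence r3c3 = 2.
Cage f needs product 30, leaving r3c4 = 3.
Row 3 now contains 3; hence r3c5 = 1.
The 4 cells of cage f must have product 30, which forces r4c4 = 2.
Row 4 already has 2, which forces r4c5 = 4.
Column 4 now contains 3; hence r1c4 = 1.
Column 5 already has 1; hence r1c5 = 3.
Cage e needs two cells with product 20, leaving r2c4 = 4.
4 is placed in column 5, leaving r2c5 = 5.
Row 4 already has 4, which forces r4c2 = 3.
The two cells of cage d must have sum 7, leaving r5c2 = 4.
Column 4 already has 4, which forces r5c4 = 5.
Column 5 now contains 3, so r5c5 = 2.
3 is placed in row 4, leaving r4c1 = 1.
Cage f needs product 30, so r4c3 = 5.
Cage c's pair has sum 4, which forces r5c1 = 3.
Row 5 already has 5, so r5c3 = 1.
The full grid is 5 2 4 1 3 / 2 1 3 4 5 / 4 5 2 3 1 / 1 3 5 2 4 / 3 4 1 5 2.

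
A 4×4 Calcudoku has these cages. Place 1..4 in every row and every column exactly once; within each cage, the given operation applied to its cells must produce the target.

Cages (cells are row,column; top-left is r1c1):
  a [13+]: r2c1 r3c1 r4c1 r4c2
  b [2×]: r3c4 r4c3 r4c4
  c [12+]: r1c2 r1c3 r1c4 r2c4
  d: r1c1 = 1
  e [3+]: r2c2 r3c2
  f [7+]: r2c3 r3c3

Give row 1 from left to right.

Cage d is a single given cell; hence r1c1 = 1.
The 3 cells of cage b must have product 2; hence r3c4 = 1.
Cage a needs sum 13, leaving r4c2 = 4.
The 3 cells of cage b must have product 2, so r4c3 = 1.
The 3 cells of cage b must have product 2, leaving r4c4 = 2.
Cage c needs sum 12, which forces r1c4 = 4.
The two cells of cage e must have sum 3, which forces r2c2 = 1.
Cage c has sum 12, leaving r2c4 = 3.
1 is placed in row 3; hence r3c2 = 2.
Row 4 already has 2, so r4c1 = 3.
Column 2 now contains 2, so r1c2 = 3.
Cage c has sum 12; hence r1c3 = 2.
Cage a needs sum 13, so r2c1 = 2.
Row 2 already has 3, leaving r2c3 = 4.
2 is placed in row 3, which forces r3c1 = 4.
Cage f's pair has sum 7, which forces r3c3 = 3.
Completed grid: 1 3 2 4 / 2 1 4 3 / 4 2 3 1 / 3 4 1 2.

1 3 2 4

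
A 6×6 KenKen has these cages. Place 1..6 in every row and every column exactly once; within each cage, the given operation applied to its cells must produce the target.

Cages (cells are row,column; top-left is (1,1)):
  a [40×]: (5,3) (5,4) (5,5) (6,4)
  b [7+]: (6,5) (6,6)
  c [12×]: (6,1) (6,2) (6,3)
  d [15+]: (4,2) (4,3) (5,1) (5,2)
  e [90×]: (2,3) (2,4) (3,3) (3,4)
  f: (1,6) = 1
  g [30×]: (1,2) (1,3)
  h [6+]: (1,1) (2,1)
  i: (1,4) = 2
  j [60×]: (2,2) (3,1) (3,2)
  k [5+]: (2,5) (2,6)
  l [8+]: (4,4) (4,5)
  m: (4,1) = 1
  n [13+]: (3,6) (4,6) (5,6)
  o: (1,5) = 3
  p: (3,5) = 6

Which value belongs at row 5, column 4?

4

I is a freebie, leaving (1,4) = 2.
Cage o is given, which forces (1,5) = 3.
Cage f is a single given cell, which forces (1,6) = 1.
P is a freebie; hence (3,5) = 6.
M is a freebie, so (4,1) = 1.
Cage h's pair has sum 6, which forces (1,1) = 4.
The two cells of cage h must have sum 6; hence (2,1) = 2.
Row 2 already has 2, leaving (2,5) = 1.
The two cells of cage k must have sum 5, leaving (2,6) = 4.
In row 3, 4 can only go at (3,2), so (3,2) = 4.
In row 4, 4 can only go at (4,3), so (4,3) = 4.
Cage c needs product 12; hence (6,1) = 6.
Row 5 needs a 3, and only (5,1) is open for it.
Cage j has product 60, which forces (2,2) = 3.
Column 1 now contains 3, so (3,1) = 5.
5 is placed in row 3, leaving (3,6) = 2.
In row 4, 3 can only go at (4,4), so (4,4) = 3.
The 4 cells of cage e must have product 90, which forces (3,3) = 3.
Column 4 already has 3, leaving (3,4) = 1.
The two cells of cage l must have sum 8, so (4,5) = 5.
Row 4 already has 5; hence (4,6) = 6.
6 is placed in column 6, which forces (5,6) = 5.
Column 6 already has 5, so (6,6) = 3.
6 is placed in row 4, leaving (4,2) = 2.
Cage d needs sum 15, which forces (5,2) = 6.
Cage a needs product 40, which forces (5,3) = 1.
Row 5 now contains 5, which forces (5,4) = 4.
The 4 cells of cage a must have product 40, leaving (5,5) = 2.
Column 2 already has 2; hence (6,2) = 1.
Column 3 already has 1, which forces (6,3) = 2.
Cage a needs product 40; hence (6,4) = 5.
Cage b needs two cells with sum 7, leaving (6,5) = 4.
6 is placed in column 2; hence (1,2) = 5.
Cage g's pair has product 30, leaving (1,3) = 6.
The 4 cells of cage e must have product 90, so (2,3) = 5.
5 is placed in column 4; hence (2,4) = 6.
The full grid is 4 5 6 2 3 1 / 2 3 5 6 1 4 / 5 4 3 1 6 2 / 1 2 4 3 5 6 / 3 6 1 4 2 5 / 6 1 2 5 4 3.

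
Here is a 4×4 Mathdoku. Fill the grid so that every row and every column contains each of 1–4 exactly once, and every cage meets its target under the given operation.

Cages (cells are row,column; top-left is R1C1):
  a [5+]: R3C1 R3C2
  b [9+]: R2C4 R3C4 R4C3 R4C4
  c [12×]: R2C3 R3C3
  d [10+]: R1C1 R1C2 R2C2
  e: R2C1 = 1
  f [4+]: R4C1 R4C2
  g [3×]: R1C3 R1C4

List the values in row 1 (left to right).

4 2 1 3

E is a freebie; hence R2C1 = 1.
Column 1 now contains 1, so R4C1 = 3.
Row 4 already has 3, leaving R4C2 = 1.
Row 4 already has 1; hence R4C3 = 2.
Row 4 now contains 2; hence R4C4 = 4.
Column 1 already has 3, which forces R1C1 = 4.
Cage d has sum 10, leaving R1C2 = 2.
Cage d has sum 10, which forces R2C2 = 4.
Row 2 now contains 4, so R2C3 = 3.
The 4 cells of cage b must have sum 9, leaving R2C4 = 2.
The two cells of cage a must have sum 5, which forces R3C1 = 2.
The two cells of cage a must have sum 5, leaving R3C2 = 3.
Column 3 already has 3, leaving R3C3 = 4.
Cage b has sum 9; hence R3C4 = 1.
Column 3 already has 3, so R1C3 = 1.
Column 4 already has 1, which forces R1C4 = 3.
Completed grid: 4 2 1 3 / 1 4 3 2 / 2 3 4 1 / 3 1 2 4.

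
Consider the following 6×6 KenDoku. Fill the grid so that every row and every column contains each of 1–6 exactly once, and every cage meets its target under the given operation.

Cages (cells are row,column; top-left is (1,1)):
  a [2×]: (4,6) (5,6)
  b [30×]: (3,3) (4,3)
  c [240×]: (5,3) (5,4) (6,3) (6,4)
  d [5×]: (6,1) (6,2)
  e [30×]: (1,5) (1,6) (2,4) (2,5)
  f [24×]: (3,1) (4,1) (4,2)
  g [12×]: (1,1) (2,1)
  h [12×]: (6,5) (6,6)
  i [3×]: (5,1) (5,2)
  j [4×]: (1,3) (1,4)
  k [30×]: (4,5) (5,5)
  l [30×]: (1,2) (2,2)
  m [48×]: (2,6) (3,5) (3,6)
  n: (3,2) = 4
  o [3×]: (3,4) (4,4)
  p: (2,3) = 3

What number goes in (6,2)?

1

Cage p is a single given cell; hence (2,3) = 3.
Cage n is given, leaving (3,2) = 4.
Cage m needs product 48, leaving (2,6) = 4.
The only place for 5 in row 3 is (3,3).
Column 3 already has 5, which forces (4,3) = 6.
Row 4 already has 6, which forces (4,5) = 5.
5 is placed in column 5, so (5,5) = 6.
6 is placed in column 5; hence (3,5) = 2.
The 3 cells of cage m must have product 48; hence (3,6) = 6.
Row 4 already has 6, leaving (4,1) = 4.
Cage c needs product 240, which forces (5,4) = 5.
Cage c needs product 240, leaving (6,4) = 6.
2 is placed in column 5, so (6,5) = 4.
6 is placed in column 6; hence (6,6) = 3.
Cage e has product 30, leaving (1,5) = 3.
The 4 cells of cage e must have product 30, leaving (1,6) = 5.
Cage e needs product 30, so (2,4) = 2.
2 is placed in column 5, which forces (2,5) = 1.
Row 3 already has 6, which forces (3,1) = 3.
3 is placed in row 3, leaving (3,4) = 1.
Cage f has product 24, leaving (4,2) = 2.
1 is placed in column 4, leaving (4,4) = 3.
2 is placed in row 4, which forces (4,6) = 1.
Column 1 now contains 3, leaving (5,1) = 1.
Row 5 now contains 1; hence (5,2) = 3.
Cage c has product 240; hence (5,3) = 4.
Column 6 now contains 1, which forces (5,6) = 2.
Column 1 already has 1, leaving (6,1) = 5.
Row 6 already has 5, leaving (6,2) = 1.
4 is placed in row 6, leaving (6,3) = 2.
Cage g's pair has product 12, which forces (1,1) = 2.
5 is placed in row 1, leaving (1,2) = 6.
Column 3 already has 4; hence (1,3) = 1.
1 is placed in column 4, so (1,4) = 4.
Row 2 now contains 2, so (2,1) = 6.
The two cells of cage l must have product 30, which forces (2,2) = 5.
Filled in: 2 6 1 4 3 5 / 6 5 3 2 1 4 / 3 4 5 1 2 6 / 4 2 6 3 5 1 / 1 3 4 5 6 2 / 5 1 2 6 4 3.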